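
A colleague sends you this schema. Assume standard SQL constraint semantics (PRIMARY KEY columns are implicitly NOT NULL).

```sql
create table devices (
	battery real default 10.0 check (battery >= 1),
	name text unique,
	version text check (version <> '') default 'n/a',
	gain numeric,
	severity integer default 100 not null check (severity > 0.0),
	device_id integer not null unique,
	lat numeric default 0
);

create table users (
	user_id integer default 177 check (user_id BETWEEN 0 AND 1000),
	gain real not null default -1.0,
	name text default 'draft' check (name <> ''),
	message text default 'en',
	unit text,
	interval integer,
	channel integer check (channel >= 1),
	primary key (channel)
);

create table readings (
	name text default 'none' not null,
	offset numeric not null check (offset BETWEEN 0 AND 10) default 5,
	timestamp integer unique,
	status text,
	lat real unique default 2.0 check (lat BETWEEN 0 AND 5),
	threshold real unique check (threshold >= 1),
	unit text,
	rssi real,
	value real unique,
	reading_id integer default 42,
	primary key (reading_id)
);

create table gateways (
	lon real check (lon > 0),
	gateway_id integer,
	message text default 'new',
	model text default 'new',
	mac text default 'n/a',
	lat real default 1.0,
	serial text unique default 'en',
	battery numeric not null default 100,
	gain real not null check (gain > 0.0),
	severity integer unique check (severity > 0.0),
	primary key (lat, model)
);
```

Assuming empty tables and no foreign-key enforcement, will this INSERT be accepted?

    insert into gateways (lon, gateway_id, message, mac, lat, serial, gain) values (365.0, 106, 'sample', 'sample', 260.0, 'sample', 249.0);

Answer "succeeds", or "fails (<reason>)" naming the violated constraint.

succeeds

NOT NULL columns: battery defaults to 100; gain is supplied; lat is supplied; model defaults to 'new'.
CHECK constraints: 365.0 satisfies (lon > 0); 249.0 satisfies (gain > 0.0).
No constraint is violated.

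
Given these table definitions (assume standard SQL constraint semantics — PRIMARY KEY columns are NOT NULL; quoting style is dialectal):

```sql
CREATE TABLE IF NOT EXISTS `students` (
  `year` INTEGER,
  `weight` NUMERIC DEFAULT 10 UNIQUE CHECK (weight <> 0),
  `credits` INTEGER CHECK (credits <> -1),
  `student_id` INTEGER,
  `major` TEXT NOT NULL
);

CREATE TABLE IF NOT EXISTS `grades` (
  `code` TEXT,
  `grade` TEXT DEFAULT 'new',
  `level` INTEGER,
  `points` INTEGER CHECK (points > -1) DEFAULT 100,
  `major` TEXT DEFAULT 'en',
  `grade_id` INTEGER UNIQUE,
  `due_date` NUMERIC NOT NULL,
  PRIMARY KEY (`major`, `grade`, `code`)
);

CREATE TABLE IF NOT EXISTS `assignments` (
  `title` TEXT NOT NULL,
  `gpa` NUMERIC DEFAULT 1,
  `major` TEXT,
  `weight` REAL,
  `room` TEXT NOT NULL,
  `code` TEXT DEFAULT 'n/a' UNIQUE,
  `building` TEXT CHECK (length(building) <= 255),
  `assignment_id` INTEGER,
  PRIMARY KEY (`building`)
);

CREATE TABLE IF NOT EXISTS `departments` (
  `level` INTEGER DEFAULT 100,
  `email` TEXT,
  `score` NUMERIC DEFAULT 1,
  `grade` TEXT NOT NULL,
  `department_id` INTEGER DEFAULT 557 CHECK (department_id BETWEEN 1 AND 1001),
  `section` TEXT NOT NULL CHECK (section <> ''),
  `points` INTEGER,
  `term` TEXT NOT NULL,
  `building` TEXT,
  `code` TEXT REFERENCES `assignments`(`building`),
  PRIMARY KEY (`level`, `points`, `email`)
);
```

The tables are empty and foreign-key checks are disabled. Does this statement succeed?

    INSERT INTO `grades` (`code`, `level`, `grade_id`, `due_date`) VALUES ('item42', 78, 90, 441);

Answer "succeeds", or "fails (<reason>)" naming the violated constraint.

succeeds

NOT NULL columns: code is supplied; due_date is supplied; grade defaults to 'new'; major defaults to 'en'.
No constraint is violated.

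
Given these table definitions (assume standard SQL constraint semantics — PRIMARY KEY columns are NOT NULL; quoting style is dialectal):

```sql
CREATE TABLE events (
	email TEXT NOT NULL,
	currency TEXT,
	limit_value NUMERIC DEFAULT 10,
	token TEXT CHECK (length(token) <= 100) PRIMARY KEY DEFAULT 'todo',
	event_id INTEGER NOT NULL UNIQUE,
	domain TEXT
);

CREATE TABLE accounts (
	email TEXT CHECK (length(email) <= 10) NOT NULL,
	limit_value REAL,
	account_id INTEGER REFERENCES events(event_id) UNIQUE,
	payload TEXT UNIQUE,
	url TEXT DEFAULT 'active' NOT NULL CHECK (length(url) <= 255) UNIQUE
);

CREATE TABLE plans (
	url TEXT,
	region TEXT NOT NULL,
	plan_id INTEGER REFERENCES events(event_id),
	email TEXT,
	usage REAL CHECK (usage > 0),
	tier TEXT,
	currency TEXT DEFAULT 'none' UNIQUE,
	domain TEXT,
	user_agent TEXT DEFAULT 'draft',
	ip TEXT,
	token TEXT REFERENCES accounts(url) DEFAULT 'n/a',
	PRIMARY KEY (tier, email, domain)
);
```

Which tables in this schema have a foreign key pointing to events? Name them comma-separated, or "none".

- accounts.account_id references events(event_id).
- plans.plan_id references events(event_id).

accounts, plans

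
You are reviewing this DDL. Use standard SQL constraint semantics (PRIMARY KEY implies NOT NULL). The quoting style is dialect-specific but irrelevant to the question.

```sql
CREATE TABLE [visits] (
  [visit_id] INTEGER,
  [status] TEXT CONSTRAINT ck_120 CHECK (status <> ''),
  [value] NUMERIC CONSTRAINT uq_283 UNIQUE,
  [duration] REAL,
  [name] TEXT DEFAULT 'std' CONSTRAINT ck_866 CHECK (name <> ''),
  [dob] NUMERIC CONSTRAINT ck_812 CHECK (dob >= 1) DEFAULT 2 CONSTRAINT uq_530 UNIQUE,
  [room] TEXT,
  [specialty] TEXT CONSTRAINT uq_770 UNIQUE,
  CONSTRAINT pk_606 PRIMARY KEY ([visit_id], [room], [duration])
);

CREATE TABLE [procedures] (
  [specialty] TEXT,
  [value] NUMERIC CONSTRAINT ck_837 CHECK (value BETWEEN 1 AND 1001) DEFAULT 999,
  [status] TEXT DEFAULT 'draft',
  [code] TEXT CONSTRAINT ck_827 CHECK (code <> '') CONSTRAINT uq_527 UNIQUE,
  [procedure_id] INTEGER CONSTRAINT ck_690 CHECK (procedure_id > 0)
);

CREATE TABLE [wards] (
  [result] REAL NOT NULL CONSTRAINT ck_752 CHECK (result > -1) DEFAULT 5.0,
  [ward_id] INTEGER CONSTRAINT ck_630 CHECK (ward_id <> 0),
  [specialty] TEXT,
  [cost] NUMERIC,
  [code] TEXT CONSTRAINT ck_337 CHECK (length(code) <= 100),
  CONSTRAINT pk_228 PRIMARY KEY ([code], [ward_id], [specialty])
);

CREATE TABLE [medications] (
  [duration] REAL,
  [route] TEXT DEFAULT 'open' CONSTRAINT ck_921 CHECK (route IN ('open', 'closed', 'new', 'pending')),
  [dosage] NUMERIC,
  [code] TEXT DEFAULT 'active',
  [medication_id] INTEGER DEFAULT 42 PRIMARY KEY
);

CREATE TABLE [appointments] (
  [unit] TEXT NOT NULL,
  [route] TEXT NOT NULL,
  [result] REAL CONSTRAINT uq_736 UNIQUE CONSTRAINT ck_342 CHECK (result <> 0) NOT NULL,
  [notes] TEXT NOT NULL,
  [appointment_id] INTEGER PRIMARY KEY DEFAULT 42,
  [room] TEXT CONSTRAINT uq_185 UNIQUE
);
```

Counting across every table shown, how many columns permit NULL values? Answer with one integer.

16

visits: 5 nullable (status, value, name, dob, specialty — PK (visit_id, room, duration) and explicit NOT NULL columns excluded).
procedures: 5 nullable (specialty, value, status, code, procedure_id — PK none and explicit NOT NULL columns excluded).
wards: 1 nullable (cost — PK (code, ward_id, specialty) and explicit NOT NULL columns excluded).
medications: 4 nullable (duration, route, dosage, code — PK (medication_id) and explicit NOT NULL columns excluded).
appointments: 1 nullable (room — PK (appointment_id) and explicit NOT NULL columns excluded).
Total: 5 + 5 + 1 + 4 + 1 = 16.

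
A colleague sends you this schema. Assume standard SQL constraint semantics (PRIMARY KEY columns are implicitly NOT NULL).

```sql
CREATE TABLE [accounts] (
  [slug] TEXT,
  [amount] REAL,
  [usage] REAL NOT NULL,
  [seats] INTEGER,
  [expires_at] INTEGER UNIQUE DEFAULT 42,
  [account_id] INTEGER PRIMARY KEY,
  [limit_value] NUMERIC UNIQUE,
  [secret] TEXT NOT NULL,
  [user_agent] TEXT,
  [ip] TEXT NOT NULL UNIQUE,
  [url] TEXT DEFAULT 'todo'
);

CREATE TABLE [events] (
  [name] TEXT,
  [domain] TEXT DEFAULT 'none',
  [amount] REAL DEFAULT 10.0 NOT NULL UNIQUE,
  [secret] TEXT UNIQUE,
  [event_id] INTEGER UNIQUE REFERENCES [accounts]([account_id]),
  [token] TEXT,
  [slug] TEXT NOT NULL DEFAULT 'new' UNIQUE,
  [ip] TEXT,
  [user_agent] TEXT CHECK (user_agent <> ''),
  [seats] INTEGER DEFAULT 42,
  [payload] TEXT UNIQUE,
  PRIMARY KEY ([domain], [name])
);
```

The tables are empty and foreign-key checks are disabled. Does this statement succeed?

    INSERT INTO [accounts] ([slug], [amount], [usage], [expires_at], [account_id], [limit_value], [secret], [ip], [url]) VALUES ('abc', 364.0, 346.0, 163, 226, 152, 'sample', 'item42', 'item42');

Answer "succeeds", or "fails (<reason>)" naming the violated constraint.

NOT NULL columns: account_id is supplied; ip is supplied; secret is supplied; usage is supplied.
No constraint is violated.

succeeds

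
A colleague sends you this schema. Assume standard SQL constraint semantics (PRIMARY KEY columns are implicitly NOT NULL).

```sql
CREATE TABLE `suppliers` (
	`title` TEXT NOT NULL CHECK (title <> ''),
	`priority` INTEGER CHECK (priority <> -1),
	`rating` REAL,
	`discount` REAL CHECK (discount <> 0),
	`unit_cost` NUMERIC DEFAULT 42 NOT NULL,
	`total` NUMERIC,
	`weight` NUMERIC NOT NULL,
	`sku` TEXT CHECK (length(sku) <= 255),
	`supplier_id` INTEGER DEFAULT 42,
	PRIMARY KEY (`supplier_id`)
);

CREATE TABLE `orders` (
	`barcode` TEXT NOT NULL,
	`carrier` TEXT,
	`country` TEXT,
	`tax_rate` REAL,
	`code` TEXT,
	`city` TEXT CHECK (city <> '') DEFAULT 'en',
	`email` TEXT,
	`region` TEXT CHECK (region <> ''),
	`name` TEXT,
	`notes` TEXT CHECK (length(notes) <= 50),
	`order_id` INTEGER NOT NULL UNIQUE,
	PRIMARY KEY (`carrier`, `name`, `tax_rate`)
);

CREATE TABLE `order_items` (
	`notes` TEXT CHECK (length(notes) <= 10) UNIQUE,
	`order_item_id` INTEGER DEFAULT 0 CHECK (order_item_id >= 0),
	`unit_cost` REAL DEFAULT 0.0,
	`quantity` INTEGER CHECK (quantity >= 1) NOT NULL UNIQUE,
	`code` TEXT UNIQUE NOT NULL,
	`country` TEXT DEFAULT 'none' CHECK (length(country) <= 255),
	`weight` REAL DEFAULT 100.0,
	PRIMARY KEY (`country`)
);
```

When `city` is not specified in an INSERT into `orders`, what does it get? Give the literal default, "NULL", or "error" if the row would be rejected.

city has an explicit DEFAULT 'en'.
When the column is omitted from an INSERT, that default is used.

'en'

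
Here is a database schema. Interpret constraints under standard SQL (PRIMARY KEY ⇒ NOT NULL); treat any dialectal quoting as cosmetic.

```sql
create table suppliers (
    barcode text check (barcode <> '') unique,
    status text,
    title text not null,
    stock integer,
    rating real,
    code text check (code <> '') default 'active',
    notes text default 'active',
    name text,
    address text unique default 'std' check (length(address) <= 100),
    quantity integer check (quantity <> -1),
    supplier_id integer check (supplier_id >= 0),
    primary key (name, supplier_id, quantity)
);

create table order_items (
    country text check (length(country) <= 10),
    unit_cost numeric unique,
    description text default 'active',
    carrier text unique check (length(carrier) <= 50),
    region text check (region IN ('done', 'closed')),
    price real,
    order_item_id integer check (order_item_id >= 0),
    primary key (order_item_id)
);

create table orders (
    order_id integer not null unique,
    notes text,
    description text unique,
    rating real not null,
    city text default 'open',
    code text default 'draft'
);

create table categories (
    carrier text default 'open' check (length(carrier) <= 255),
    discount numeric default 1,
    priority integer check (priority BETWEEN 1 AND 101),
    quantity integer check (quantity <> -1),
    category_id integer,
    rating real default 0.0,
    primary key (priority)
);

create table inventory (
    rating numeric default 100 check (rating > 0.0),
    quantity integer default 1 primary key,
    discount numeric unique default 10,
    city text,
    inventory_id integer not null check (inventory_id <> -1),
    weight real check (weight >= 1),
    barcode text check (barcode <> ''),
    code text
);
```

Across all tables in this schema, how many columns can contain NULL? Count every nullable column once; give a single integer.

28

suppliers: 7 nullable (barcode, status, stock, rating, code, notes, address — PK (name, supplier_id, quantity) and explicit NOT NULL columns excluded).
order_items: 6 nullable (country, unit_cost, description, carrier, region, price — PK (order_item_id) and explicit NOT NULL columns excluded).
orders: 4 nullable (notes, description, city, code — PK none and explicit NOT NULL columns excluded).
categories: 5 nullable (carrier, discount, quantity, category_id, rating — PK (priority) and explicit NOT NULL columns excluded).
inventory: 6 nullable (rating, discount, city, weight, barcode, code — PK (quantity) and explicit NOT NULL columns excluded).
Total: 7 + 6 + 4 + 5 + 6 = 28.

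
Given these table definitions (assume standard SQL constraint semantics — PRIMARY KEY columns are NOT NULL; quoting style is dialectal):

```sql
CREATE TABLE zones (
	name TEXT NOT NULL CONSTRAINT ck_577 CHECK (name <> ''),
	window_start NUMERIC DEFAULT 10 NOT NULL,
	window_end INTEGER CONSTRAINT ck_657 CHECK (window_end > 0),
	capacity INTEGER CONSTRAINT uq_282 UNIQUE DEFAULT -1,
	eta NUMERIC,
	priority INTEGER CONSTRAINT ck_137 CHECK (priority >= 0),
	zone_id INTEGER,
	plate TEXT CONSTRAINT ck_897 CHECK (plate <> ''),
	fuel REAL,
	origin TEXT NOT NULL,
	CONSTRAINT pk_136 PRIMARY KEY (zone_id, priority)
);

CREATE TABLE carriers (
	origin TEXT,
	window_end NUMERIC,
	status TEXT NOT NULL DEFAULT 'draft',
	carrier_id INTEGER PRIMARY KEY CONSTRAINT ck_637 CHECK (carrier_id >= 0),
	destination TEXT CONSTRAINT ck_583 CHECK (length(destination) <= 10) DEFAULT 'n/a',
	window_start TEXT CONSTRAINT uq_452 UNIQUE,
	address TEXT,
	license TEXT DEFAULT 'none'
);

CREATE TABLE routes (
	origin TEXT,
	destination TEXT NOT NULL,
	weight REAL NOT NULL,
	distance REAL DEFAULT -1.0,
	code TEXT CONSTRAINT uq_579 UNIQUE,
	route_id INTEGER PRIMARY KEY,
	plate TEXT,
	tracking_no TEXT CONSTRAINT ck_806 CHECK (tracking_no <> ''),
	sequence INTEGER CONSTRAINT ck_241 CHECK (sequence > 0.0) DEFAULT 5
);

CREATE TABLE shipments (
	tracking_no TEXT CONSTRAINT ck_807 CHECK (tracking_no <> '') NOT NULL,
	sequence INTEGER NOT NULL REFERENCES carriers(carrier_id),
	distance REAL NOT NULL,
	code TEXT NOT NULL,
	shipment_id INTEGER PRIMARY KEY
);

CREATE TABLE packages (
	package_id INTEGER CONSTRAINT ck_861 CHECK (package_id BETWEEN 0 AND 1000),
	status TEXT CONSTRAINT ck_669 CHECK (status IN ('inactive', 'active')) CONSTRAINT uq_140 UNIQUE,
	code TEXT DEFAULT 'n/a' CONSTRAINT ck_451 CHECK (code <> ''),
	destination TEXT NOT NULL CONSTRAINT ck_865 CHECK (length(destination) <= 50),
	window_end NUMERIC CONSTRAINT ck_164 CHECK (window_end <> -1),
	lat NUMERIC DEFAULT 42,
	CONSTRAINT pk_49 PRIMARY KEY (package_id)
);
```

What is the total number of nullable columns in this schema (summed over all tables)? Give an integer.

zones: 5 nullable (window_end, capacity, eta, plate, fuel — PK (zone_id, priority) and explicit NOT NULL columns excluded).
carriers: 6 nullable (origin, window_end, destination, window_start, address, license — PK (carrier_id) and explicit NOT NULL columns excluded).
routes: 6 nullable (origin, distance, code, plate, tracking_no, sequence — PK (route_id) and explicit NOT NULL columns excluded).
shipments: 0 nullable (none — PK (shipment_id) and explicit NOT NULL columns excluded).
packages: 4 nullable (status, code, window_end, lat — PK (package_id) and explicit NOT NULL columns excluded).
Total: 5 + 6 + 6 + 0 + 4 = 21.

21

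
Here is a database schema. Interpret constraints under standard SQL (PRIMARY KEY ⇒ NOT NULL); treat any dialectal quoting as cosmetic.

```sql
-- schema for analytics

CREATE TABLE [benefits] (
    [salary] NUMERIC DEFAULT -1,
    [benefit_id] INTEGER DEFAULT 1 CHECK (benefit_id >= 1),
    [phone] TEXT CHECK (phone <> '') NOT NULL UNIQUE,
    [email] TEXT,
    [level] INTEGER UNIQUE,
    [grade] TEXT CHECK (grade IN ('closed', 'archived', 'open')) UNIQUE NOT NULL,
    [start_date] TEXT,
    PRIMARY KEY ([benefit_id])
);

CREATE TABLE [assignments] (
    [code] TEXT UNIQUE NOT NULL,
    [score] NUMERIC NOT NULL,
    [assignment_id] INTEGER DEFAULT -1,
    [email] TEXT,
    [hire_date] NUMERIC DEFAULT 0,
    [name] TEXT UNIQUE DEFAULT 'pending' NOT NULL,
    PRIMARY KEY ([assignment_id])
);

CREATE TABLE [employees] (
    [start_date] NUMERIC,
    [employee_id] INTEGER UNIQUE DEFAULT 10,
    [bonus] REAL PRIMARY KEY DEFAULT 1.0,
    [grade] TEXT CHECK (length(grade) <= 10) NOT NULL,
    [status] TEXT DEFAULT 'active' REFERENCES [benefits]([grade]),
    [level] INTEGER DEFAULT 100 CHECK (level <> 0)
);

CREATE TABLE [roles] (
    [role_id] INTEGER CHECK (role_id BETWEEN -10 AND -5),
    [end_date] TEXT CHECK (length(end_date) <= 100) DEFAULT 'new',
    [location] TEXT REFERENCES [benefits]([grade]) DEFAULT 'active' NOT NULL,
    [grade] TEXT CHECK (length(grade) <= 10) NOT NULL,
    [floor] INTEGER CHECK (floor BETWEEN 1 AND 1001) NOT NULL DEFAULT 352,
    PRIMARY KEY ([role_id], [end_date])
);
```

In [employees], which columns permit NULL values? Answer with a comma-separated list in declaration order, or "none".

- start_date: no NOT NULL constraint applies → nullable.
- employee_id: UNIQUE does not imply NOT NULL → nullable.
- bonus: part of the PRIMARY KEY, which implies NOT NULL → not nullable.
- grade: declared NOT NULL → not nullable.
- status: a foreign key column may be NULL unless separately constrained → nullable.
- level: CHECK does not forbid NULL (a CHECK constraint passes when its expression is NULL) → nullable.

start_date, employee_id, status, level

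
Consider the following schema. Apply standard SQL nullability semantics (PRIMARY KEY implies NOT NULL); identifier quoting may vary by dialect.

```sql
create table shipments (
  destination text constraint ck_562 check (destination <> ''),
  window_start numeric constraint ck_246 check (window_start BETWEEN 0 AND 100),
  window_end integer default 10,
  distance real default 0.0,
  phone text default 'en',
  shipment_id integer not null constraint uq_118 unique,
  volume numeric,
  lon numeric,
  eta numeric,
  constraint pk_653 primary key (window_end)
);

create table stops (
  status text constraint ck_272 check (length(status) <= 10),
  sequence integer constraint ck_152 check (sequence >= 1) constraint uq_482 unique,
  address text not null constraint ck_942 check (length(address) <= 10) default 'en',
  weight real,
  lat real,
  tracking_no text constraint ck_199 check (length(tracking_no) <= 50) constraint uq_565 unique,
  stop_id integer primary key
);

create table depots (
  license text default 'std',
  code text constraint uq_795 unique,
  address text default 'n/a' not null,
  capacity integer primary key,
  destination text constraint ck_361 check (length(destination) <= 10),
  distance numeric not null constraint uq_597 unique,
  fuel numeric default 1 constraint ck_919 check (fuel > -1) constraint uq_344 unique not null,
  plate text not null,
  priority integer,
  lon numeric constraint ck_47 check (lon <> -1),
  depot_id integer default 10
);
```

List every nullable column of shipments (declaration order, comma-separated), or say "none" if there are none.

destination, window_start, distance, phone, volume, lon, eta

- destination: CHECK does not forbid NULL (a CHECK constraint passes when its expression is NULL) → nullable.
- window_start: CHECK does not forbid NULL (a CHECK constraint passes when its expression is NULL) → nullable.
- window_end: part of the PRIMARY KEY, which implies NOT NULL → not nullable.
- distance: DEFAULT only fills an omitted column; an explicit NULL is still allowed → nullable.
- phone: DEFAULT only fills an omitted column; an explicit NULL is still allowed → nullable.
- shipment_id: declared NOT NULL → not nullable.
- volume: no NOT NULL constraint applies → nullable.
- lon: no NOT NULL constraint applies → nullable.
- eta: no NOT NULL constraint applies → nullable.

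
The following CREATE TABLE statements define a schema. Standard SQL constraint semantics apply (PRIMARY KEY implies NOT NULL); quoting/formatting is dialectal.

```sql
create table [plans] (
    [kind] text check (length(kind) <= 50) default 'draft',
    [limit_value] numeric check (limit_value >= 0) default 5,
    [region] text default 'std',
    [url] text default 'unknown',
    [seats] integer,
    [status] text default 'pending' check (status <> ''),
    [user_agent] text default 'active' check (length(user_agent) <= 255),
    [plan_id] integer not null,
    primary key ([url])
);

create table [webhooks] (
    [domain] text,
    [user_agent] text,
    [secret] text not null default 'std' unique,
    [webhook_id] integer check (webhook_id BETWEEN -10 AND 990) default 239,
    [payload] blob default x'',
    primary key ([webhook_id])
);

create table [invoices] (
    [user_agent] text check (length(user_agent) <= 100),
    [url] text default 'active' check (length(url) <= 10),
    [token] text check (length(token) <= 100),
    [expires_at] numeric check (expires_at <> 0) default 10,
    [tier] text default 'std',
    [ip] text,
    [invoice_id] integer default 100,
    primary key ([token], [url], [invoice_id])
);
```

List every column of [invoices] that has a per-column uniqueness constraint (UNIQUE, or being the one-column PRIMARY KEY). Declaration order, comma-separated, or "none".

- user_agent: no UNIQUE or single-column PK constraint.
- url: part of a composite PRIMARY KEY — only the tuple is unique, not this column on its own.
- token: part of a composite PRIMARY KEY — only the tuple is unique, not this column on its own.
- expires_at: no UNIQUE or single-column PK constraint.
- tier: no UNIQUE or single-column PK constraint.
- ip: no UNIQUE or single-column PK constraint.
- invoice_id: part of a composite PRIMARY KEY — only the tuple is unique, not this column on its own.

none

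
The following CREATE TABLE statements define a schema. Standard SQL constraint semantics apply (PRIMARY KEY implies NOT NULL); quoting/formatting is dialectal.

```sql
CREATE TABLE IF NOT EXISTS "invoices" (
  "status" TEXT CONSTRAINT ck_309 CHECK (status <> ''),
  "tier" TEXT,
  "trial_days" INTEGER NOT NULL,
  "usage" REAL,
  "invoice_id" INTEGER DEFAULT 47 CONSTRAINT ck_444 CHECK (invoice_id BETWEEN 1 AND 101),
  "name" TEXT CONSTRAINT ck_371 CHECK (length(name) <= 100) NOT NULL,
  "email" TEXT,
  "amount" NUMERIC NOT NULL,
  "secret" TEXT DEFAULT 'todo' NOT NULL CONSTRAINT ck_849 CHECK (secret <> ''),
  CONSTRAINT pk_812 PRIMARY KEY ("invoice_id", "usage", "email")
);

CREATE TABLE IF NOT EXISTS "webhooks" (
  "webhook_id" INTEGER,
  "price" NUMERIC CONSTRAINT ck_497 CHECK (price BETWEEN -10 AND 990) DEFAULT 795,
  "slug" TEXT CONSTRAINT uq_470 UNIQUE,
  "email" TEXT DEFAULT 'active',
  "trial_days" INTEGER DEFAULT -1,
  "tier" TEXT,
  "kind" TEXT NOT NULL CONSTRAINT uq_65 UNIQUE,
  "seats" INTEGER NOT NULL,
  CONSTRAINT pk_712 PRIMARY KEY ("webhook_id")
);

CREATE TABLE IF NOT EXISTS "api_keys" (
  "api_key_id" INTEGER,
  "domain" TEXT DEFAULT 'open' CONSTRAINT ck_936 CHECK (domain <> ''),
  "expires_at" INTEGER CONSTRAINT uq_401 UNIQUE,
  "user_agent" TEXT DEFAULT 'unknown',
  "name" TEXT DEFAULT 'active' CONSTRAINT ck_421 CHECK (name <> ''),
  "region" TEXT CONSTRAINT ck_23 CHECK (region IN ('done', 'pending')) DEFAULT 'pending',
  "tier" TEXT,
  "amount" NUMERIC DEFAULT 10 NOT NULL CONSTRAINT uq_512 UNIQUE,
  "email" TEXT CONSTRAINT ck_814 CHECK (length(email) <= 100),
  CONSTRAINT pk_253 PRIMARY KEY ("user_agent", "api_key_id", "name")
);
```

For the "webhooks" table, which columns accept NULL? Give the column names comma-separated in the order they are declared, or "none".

price, slug, email, trial_days, tier

- webhook_id: part of the PRIMARY KEY, which implies NOT NULL → not nullable.
- price: CHECK does not forbid NULL (a CHECK constraint passes when its expression is NULL) → nullable.
- slug: UNIQUE does not imply NOT NULL → nullable.
- email: DEFAULT only fills an omitted column; an explicit NULL is still allowed → nullable.
- trial_days: DEFAULT only fills an omitted column; an explicit NULL is still allowed → nullable.
- tier: no NOT NULL constraint applies → nullable.
- kind: declared NOT NULL → not nullable.
- seats: declared NOT NULL → not nullable.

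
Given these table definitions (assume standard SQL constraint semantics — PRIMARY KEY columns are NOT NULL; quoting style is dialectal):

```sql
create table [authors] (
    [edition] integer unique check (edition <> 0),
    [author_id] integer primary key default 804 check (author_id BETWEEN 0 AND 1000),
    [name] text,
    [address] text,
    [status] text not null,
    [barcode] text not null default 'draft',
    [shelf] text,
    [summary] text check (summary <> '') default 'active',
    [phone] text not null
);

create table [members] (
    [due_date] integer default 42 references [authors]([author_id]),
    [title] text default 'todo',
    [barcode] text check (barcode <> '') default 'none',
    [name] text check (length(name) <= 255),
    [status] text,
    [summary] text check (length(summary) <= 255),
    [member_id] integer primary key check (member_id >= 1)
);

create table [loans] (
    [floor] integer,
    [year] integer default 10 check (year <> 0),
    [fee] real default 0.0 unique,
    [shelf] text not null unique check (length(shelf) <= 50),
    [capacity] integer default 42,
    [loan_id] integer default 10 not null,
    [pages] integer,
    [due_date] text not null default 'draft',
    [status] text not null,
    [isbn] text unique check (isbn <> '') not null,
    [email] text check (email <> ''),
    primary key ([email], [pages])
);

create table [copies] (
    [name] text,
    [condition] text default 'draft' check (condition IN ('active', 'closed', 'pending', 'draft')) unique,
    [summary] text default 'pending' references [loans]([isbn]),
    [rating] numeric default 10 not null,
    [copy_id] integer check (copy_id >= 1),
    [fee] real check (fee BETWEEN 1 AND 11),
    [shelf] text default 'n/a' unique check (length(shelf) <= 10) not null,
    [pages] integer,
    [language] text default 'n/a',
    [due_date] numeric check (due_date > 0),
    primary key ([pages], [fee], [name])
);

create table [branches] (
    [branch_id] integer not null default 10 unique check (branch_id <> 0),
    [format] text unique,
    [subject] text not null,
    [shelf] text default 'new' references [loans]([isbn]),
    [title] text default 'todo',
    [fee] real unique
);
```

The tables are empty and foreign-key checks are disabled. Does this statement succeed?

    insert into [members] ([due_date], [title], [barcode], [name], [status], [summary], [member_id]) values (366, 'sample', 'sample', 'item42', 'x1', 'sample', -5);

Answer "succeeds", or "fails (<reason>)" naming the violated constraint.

fails (CHECK on member_id)

The value -5 for member_id violates CHECK (member_id >= 1).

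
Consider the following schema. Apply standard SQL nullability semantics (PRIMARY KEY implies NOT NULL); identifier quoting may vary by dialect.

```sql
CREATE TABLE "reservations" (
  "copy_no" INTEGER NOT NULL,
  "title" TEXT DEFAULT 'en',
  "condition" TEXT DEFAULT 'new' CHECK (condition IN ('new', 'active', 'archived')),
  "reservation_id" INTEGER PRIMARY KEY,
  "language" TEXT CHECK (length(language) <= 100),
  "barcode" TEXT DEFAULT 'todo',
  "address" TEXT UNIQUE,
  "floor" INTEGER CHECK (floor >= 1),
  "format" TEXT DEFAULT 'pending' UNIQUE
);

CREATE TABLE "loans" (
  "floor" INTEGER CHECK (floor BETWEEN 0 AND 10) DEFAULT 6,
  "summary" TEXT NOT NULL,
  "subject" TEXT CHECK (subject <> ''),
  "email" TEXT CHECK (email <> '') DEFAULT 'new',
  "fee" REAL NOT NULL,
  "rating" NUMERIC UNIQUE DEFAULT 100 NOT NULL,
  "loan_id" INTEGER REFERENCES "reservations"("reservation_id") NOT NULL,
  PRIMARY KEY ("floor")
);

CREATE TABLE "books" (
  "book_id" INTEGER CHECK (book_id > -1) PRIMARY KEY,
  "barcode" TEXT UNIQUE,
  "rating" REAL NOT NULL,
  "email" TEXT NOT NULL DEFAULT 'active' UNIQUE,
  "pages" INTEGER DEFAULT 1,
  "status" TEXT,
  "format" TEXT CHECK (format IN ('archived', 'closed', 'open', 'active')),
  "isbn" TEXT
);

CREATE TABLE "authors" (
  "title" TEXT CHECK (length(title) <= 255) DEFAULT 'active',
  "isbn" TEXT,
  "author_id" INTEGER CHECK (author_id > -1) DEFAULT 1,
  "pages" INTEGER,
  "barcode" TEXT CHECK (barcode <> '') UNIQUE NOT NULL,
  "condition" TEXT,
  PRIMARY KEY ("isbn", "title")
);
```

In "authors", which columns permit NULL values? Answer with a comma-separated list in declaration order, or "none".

author_id, pages, condition

- title: part of the PRIMARY KEY, which implies NOT NULL → not nullable.
- isbn: part of the PRIMARY KEY, which implies NOT NULL → not nullable.
- author_id: CHECK does not forbid NULL (a CHECK constraint passes when its expression is NULL) → nullable.
- pages: no NOT NULL constraint applies → nullable.
- barcode: declared NOT NULL → not nullable.
- condition: no NOT NULL constraint applies → nullable.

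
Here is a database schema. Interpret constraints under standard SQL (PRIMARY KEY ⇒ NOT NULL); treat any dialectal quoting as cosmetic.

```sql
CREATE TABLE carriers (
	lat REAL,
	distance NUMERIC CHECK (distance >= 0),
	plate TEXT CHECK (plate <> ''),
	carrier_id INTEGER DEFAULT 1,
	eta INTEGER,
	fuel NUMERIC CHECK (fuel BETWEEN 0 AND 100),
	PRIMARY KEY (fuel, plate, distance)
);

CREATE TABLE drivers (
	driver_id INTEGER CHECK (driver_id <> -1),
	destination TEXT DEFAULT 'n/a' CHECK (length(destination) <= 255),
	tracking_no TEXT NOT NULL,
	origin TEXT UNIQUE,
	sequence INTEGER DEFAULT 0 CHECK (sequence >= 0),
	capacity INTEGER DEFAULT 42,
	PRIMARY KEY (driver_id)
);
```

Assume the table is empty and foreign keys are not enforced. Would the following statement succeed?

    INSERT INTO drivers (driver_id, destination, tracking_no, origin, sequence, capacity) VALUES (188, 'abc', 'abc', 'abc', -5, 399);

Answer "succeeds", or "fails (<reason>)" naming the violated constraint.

The value -5 for sequence violates CHECK (sequence >= 0).

fails (CHECK on sequence)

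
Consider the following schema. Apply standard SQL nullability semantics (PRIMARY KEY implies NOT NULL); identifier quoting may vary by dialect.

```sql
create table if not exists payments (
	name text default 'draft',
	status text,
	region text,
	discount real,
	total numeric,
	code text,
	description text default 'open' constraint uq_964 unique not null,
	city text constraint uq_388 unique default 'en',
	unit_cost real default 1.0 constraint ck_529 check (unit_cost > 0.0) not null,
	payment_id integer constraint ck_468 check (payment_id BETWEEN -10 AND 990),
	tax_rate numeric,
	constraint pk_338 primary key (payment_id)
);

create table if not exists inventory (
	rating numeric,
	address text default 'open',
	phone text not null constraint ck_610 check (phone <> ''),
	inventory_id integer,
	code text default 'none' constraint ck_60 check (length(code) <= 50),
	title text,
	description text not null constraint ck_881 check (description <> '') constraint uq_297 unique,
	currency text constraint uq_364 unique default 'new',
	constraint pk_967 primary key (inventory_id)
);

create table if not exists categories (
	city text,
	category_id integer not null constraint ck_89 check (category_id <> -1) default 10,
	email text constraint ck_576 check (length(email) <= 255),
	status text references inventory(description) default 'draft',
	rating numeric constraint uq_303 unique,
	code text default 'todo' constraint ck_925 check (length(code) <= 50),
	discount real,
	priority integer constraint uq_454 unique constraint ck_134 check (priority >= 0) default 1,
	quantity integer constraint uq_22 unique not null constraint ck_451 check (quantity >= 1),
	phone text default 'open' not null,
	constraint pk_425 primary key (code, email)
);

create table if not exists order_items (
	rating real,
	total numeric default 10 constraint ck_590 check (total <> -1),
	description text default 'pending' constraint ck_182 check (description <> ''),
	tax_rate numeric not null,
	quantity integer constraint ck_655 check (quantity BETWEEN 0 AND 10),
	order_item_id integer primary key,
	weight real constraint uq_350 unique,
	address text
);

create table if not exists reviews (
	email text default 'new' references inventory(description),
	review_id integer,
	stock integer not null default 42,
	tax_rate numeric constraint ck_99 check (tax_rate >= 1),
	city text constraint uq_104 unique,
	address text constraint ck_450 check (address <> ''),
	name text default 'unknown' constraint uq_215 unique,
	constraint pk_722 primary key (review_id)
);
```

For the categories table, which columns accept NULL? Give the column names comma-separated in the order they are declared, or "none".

city, status, rating, discount, priority

- city: no NOT NULL constraint applies → nullable.
- category_id: declared NOT NULL → not nullable.
- email: part of the PRIMARY KEY, which implies NOT NULL → not nullable.
- status: a foreign key column may be NULL unless separately constrained → nullable.
- rating: UNIQUE does not imply NOT NULL → nullable.
- code: part of the PRIMARY KEY, which implies NOT NULL → not nullable.
- discount: no NOT NULL constraint applies → nullable.
- priority: CHECK does not forbid NULL (a CHECK constraint passes when its expression is NULL) → nullable.
- quantity: declared NOT NULL → not nullable.
- phone: declared NOT NULL → not nullable.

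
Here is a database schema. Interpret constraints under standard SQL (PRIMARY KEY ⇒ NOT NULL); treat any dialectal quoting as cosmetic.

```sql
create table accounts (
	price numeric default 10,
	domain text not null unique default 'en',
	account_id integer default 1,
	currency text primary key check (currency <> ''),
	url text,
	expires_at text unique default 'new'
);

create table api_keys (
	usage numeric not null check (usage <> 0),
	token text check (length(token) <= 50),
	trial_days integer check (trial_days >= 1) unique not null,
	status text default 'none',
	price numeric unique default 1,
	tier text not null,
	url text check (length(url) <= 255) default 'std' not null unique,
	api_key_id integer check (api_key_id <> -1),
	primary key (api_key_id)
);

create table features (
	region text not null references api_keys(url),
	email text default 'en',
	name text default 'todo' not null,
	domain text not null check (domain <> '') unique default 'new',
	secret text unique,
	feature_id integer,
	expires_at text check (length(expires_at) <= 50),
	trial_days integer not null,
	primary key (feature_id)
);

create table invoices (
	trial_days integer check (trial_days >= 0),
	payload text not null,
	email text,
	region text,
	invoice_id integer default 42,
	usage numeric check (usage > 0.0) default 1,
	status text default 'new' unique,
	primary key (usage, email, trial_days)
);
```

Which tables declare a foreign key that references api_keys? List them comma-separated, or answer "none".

features

- features.region references api_keys(url).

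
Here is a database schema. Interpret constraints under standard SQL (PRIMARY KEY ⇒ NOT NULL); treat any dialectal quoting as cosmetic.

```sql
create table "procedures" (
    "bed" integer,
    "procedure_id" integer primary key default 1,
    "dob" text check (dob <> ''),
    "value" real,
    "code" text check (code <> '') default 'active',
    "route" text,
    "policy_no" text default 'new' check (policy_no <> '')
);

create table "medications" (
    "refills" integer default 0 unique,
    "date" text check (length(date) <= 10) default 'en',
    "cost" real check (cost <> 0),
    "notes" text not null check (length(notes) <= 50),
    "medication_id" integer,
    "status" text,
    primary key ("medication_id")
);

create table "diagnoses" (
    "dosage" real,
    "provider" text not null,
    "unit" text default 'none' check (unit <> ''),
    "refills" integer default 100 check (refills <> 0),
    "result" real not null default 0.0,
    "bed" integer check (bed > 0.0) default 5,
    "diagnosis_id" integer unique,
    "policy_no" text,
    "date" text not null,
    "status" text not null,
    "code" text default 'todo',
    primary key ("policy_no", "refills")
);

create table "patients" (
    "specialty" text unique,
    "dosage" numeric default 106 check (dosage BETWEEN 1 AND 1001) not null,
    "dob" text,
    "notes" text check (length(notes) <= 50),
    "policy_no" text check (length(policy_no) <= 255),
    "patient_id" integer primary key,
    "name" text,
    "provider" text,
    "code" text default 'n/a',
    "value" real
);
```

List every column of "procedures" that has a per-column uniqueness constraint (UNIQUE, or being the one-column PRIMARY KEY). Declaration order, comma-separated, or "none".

procedure_id

- bed: no UNIQUE or single-column PK constraint.
- procedure_id: single-column PRIMARY KEY → unique.
- dob: no UNIQUE or single-column PK constraint.
- value: no UNIQUE or single-column PK constraint.
- code: no UNIQUE or single-column PK constraint.
- route: no UNIQUE or single-column PK constraint.
- policy_no: no UNIQUE or single-column PK constraint.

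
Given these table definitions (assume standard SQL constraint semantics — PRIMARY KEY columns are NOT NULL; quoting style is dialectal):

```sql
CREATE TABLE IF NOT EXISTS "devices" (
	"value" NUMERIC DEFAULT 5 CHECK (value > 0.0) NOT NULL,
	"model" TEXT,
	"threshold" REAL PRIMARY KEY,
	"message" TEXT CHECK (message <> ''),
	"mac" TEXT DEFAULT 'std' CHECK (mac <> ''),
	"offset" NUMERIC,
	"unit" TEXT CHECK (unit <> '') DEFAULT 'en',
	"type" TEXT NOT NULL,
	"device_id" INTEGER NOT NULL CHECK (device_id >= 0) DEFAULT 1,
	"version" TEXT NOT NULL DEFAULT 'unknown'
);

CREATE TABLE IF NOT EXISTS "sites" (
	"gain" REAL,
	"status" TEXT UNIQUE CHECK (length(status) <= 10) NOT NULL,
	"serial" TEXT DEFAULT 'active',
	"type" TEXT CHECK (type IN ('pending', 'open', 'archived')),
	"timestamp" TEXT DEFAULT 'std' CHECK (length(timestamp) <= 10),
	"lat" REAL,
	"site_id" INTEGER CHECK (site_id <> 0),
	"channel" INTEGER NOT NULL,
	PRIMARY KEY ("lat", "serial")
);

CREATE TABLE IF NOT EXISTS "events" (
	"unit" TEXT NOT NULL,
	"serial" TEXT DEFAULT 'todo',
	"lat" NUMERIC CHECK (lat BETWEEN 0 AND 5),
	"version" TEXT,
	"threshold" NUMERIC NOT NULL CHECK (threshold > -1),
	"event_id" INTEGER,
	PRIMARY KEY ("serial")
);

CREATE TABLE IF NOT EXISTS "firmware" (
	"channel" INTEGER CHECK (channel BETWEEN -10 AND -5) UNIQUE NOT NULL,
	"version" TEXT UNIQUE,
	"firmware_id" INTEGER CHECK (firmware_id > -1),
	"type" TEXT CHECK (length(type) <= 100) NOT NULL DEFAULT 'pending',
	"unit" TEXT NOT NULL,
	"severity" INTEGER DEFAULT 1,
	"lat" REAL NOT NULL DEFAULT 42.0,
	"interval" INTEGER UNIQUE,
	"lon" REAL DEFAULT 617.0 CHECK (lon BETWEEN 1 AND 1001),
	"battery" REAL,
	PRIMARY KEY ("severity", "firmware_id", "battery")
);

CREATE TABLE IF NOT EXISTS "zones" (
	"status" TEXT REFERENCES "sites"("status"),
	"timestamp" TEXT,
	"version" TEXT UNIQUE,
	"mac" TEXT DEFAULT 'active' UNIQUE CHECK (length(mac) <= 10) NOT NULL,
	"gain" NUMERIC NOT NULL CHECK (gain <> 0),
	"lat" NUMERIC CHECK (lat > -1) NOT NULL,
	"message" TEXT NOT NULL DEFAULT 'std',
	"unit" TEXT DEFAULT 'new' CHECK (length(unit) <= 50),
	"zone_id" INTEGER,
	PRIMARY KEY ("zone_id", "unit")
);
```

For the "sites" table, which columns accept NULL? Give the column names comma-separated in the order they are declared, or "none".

- gain: no NOT NULL constraint applies → nullable.
- status: declared NOT NULL → not nullable.
- serial: part of the PRIMARY KEY, which implies NOT NULL → not nullable.
- type: CHECK does not forbid NULL (a CHECK constraint passes when its expression is NULL) → nullable.
- timestamp: CHECK does not forbid NULL (a CHECK constraint passes when its expression is NULL) → nullable.
- lat: part of the PRIMARY KEY, which implies NOT NULL → not nullable.
- site_id: CHECK does not forbid NULL (a CHECK constraint passes when its expression is NULL) → nullable.
- channel: declared NOT NULL → not nullable.

gain, type, timestamp, site_id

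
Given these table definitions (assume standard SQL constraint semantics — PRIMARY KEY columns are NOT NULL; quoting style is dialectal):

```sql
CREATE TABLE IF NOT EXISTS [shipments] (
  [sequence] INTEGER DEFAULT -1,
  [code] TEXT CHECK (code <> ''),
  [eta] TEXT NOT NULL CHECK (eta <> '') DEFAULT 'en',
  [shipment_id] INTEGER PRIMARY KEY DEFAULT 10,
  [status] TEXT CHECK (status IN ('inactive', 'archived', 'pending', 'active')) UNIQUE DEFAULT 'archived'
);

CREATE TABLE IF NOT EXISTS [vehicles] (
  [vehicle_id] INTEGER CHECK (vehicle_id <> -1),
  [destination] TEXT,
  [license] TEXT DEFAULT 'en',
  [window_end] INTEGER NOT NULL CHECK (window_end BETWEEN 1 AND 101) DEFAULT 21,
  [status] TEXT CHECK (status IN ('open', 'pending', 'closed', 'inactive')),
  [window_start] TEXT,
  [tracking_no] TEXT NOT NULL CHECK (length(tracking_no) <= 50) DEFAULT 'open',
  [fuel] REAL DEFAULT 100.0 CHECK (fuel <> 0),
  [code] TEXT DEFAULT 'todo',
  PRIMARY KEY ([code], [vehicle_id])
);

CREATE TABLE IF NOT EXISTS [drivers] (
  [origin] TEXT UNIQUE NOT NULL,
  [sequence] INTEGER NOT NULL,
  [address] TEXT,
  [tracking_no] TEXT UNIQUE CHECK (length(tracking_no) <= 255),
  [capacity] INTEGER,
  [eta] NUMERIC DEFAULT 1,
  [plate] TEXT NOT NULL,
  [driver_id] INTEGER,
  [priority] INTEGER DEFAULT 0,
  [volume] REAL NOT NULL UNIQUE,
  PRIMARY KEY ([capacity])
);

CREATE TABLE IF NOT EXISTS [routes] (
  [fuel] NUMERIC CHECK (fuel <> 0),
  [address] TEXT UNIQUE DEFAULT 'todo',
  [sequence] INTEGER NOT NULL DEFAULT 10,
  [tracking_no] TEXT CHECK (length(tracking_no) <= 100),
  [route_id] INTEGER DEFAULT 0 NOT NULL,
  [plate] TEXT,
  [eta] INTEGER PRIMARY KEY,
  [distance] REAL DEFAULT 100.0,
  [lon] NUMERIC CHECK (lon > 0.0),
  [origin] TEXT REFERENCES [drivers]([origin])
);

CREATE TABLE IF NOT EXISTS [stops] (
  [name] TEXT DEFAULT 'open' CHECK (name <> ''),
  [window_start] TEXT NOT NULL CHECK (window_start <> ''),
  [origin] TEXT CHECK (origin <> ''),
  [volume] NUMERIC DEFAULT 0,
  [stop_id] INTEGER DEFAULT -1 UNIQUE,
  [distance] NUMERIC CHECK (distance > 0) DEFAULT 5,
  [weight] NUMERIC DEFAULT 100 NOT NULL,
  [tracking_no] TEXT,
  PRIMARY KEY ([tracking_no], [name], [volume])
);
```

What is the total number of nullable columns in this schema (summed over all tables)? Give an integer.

23

shipments: 3 nullable (sequence, code, status — PK (shipment_id) and explicit NOT NULL columns excluded).
vehicles: 5 nullable (destination, license, status, window_start, fuel — PK (code, vehicle_id) and explicit NOT NULL columns excluded).
drivers: 5 nullable (address, tracking_no, eta, driver_id, priority — PK (capacity) and explicit NOT NULL columns excluded).
routes: 7 nullable (fuel, address, tracking_no, plate, distance, lon, origin — PK (eta) and explicit NOT NULL columns excluded).
stops: 3 nullable (origin, stop_id, distance — PK (tracking_no, name, volume) and explicit NOT NULL columns excluded).
Total: 3 + 5 + 5 + 7 + 3 = 23.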